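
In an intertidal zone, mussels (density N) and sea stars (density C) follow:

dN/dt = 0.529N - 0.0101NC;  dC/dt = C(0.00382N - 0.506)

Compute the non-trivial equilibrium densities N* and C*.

Set dC/dt = 0 with C > 0: 0.00382N - 0.506 = 0, so N* = 0.506/0.00382 = 132.
Set dN/dt = 0 with N > 0: 0.529 - 0.0101C = 0, so C* = 0.529/0.0101 = 52.4.

N* ≈ 132, C* ≈ 52.4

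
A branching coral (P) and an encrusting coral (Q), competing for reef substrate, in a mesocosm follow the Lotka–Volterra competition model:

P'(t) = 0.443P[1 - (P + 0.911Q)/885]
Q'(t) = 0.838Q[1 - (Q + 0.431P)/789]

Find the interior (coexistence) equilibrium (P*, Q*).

Setting both brackets to zero gives the nullclines P + 0.911Q = 885 and 0.431P + Q = 789.
Substituting Q = 789 - 0.431P into the first: P(1 - 0.911·0.431) = 885 - 0.911·789.
So P* = 166/0.607 = 274, and then Q* = 789 - 0.431·274 = 671.

P* ≈ 274, Q* ≈ 671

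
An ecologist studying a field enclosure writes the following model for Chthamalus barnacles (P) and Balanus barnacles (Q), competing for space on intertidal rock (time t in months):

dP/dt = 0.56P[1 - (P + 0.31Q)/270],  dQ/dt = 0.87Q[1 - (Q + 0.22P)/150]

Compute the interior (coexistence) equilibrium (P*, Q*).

P* ≈ 240, Q* ≈ 97.2

Setting both brackets to zero gives the nullclines P + 0.31Q = 270 and 0.22P + Q = 150.
Substituting Q = 150 - 0.22P into the first: P(1 - 0.31·0.22) = 270 - 0.31·150.
So P* = 224/0.932 = 240, and then Q* = 150 - 0.22·240 = 97.2.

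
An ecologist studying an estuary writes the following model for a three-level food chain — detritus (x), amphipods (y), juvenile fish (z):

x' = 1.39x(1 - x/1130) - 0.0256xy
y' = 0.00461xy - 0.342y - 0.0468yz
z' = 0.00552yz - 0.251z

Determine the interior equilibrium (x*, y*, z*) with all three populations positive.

x* ≈ 184, y* ≈ 45.5, z* ≈ 10.8

From dz/dt = 0: 0.00552y* = 0.251, so y* = 45.5.
From dx/dt = 0: 1.39(1 - x*/1130) = 0.0256·45.5, giving x* = 1130·(1 - 0.837) = 184.
From dy/dt = 0: 0.00461·184 - 0.342 = 0.0468z*, so z* = 0.505/0.0468 = 10.8.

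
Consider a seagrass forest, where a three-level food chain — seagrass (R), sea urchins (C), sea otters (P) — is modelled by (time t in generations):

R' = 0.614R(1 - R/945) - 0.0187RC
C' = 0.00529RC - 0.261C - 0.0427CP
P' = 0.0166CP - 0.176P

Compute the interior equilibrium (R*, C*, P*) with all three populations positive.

From dP/dt = 0: 0.0166C* = 0.176, so C* = 10.6.
From dR/dt = 0: 0.614(1 - R*/945) = 0.0187·10.6, giving R* = 945·(1 - 0.323) = 640.
From dC/dt = 0: 0.00529·640 - 0.261 = 0.0427P*, so P* = 3.12/0.0427 = 73.2.

R* ≈ 640, C* ≈ 10.6, P* ≈ 73.2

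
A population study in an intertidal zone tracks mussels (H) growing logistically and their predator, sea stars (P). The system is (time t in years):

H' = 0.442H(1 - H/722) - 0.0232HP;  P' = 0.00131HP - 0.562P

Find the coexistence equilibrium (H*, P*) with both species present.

From dP/dt = 0 with P > 0: 0.00131H* = 0.562, so H* = 429.
Substitute into dH/dt = 0: 0.442(1 - 429/722) = 0.0232P*.
The bracket is 0.406, giving P* = 0.179/0.0232 = 7.73.

H* ≈ 429, P* ≈ 7.73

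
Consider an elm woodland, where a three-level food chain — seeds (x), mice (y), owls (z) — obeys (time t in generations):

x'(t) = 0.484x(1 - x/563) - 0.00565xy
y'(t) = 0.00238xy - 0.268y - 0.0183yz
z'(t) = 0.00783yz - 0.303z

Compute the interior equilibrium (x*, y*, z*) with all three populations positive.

From dz/dt = 0: 0.00783y* = 0.303, so y* = 38.7.
From dx/dt = 0: 0.484(1 - x*/563) = 0.00565·38.7, giving x* = 563·(1 - 0.452) = 309.
From dy/dt = 0: 0.00238·309 - 0.268 = 0.0183z*, so z* = 0.467/0.0183 = 25.5.

x* ≈ 309, y* ≈ 38.7, z* ≈ 25.5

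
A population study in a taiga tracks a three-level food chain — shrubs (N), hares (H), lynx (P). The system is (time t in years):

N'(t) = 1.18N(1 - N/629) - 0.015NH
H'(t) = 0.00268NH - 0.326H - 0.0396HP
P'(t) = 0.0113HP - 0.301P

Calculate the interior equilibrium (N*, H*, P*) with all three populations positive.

N* ≈ 416, H* ≈ 26.6, P* ≈ 19.9

From dP/dt = 0: 0.0113H* = 0.301, so H* = 26.6.
From dN/dt = 0: 1.18(1 - N*/629) = 0.015·26.6, giving N* = 629·(1 - 0.339) = 416.
From dH/dt = 0: 0.00268·416 - 0.326 = 0.0396P*, so P* = 0.789/0.0396 = 19.9.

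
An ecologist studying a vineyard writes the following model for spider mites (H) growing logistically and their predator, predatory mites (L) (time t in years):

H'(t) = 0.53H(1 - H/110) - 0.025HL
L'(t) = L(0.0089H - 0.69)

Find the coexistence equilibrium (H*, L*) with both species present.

H* ≈ 77.5, L* ≈ 6.26

From dL/dt = 0 with L > 0: 0.0089H* = 0.69, so H* = 77.5.
Substitute into dH/dt = 0: 0.53(1 - 77.5/110) = 0.025L*.
The bracket is 0.295, giving L* = 0.156/0.025 = 6.26.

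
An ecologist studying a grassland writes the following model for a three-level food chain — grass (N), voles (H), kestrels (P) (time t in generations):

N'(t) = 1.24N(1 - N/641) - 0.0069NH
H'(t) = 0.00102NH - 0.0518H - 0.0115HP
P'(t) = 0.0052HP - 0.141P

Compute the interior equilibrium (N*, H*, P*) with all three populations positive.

From dP/dt = 0: 0.0052H* = 0.141, so H* = 27.1.
From dN/dt = 0: 1.24(1 - N*/641) = 0.0069·27.1, giving N* = 641·(1 - 0.151) = 544.
From dH/dt = 0: 0.00102·544 - 0.0518 = 0.0115P*, so P* = 0.503/0.0115 = 43.8.

N* ≈ 544, H* ≈ 27.1, P* ≈ 43.8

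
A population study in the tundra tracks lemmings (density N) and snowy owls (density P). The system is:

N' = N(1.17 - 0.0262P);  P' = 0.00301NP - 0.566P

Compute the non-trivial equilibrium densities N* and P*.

Set dP/dt = 0 with P > 0: 0.00301N - 0.566 = 0, so N* = 0.566/0.00301 = 188.
Set dN/dt = 0 with N > 0: 1.17 - 0.0262P = 0, so P* = 1.17/0.0262 = 44.7.

N* ≈ 188, P* ≈ 44.7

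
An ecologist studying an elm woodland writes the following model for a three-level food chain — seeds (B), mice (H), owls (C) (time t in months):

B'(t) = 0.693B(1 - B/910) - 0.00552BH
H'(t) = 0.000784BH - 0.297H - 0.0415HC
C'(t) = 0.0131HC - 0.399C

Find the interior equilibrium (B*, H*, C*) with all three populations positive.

B* ≈ 689, H* ≈ 30.5, C* ≈ 5.86

From dC/dt = 0: 0.0131H* = 0.399, so H* = 30.5.
From dB/dt = 0: 0.693(1 - B*/910) = 0.00552·30.5, giving B* = 910·(1 - 0.243) = 689.
From dH/dt = 0: 0.000784·689 - 0.297 = 0.0415C*, so C* = 0.243/0.0415 = 5.86.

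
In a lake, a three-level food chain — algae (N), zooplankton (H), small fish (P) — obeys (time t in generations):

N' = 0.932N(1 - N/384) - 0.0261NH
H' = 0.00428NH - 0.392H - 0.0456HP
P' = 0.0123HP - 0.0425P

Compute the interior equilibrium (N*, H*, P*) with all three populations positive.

N* ≈ 347, H* ≈ 3.46, P* ≈ 24

From dP/dt = 0: 0.0123H* = 0.0425, so H* = 3.46.
From dN/dt = 0: 0.932(1 - N*/384) = 0.0261·3.46, giving N* = 384·(1 - 0.0968) = 347.
From dH/dt = 0: 0.00428·347 - 0.392 = 0.0456P*, so P* = 1.09/0.0456 = 24.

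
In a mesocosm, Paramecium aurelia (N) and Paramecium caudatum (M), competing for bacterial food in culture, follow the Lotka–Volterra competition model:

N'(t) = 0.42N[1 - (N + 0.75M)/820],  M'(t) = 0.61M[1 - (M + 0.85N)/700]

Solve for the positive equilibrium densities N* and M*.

N* ≈ 814, M* ≈ 8.28

Setting both brackets to zero gives the nullclines N + 0.75M = 820 and 0.85N + M = 700.
Substituting M = 700 - 0.85N into the first: N(1 - 0.75·0.85) = 820 - 0.75·700.
So N* = 295/0.363 = 814, and then M* = 700 - 0.85·814 = 8.28.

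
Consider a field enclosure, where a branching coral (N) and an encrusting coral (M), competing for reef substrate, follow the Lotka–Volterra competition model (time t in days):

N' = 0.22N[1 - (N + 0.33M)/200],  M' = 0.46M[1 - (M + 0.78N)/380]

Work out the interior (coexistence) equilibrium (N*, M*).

Setting both brackets to zero gives the nullclines N + 0.33M = 200 and 0.78N + M = 380.
Substituting M = 380 - 0.78N into the first: N(1 - 0.33·0.78) = 200 - 0.33·380.
So N* = 74.6/0.743 = 100, and then M* = 380 - 0.78·100 = 302.

N* ≈ 100, M* ≈ 302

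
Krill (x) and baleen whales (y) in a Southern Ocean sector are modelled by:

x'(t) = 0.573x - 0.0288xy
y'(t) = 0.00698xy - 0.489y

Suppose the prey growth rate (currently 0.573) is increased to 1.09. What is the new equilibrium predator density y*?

y* ≈ 37.8

At the interior fixed point, setting dx/dt = 0 with x > 0 fixes y* = (prey growth rate)/(xy coefficient) — independent of the other coefficients.
With the change, y* = 1.09/0.0288 = 37.8; it rises from 19.9.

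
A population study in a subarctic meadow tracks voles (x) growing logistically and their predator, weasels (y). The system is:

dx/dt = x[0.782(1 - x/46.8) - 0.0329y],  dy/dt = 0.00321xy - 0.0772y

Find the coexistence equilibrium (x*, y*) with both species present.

From dy/dt = 0 with y > 0: 0.00321x* = 0.0772, so x* = 24.
Substitute into dx/dt = 0: 0.782(1 - 24/46.8) = 0.0329y*.
The bracket is 0.486, giving y* = 0.38/0.0329 = 11.6.

x* ≈ 24, y* ≈ 11.6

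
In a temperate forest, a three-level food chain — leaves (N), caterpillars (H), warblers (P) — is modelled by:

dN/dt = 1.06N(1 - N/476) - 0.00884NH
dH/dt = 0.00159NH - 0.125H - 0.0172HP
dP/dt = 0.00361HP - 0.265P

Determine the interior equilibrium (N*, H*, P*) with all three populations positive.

From dP/dt = 0: 0.00361H* = 0.265, so H* = 73.4.
From dN/dt = 0: 1.06(1 - N*/476) = 0.00884·73.4, giving N* = 476·(1 - 0.612) = 185.
From dH/dt = 0: 0.00159·185 - 0.125 = 0.0172P*, so P* = 0.169/0.0172 = 9.8.

N* ≈ 185, H* ≈ 73.4, P* ≈ 9.8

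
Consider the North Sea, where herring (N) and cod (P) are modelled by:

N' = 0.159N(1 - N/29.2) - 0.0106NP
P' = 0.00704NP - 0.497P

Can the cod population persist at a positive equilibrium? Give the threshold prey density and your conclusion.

The predator equation gives dP/dt > 0 only when N > 0.497/0.00704 = 70.6.
Without the predator, N → K = 29.2. Since 29.2 < 70.6, the predator cannot invade.

Threshold N = 70.6; K < 70.6, so no, the predator goes extinct.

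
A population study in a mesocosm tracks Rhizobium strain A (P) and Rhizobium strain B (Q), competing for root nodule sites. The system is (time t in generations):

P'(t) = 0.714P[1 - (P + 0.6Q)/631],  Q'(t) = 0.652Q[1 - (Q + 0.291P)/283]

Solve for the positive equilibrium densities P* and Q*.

P* ≈ 559, Q* ≈ 120

Setting both brackets to zero gives the nullclines P + 0.6Q = 631 and 0.291P + Q = 283.
Substituting Q = 283 - 0.291P into the first: P(1 - 0.6·0.291) = 631 - 0.6·283.
So P* = 461/0.825 = 559, and then Q* = 283 - 0.291·559 = 120.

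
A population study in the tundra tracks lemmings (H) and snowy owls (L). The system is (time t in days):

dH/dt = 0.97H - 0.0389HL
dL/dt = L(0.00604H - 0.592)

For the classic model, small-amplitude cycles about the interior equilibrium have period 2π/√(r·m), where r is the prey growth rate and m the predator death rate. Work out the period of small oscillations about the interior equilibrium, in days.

Here r = 0.97 and m = 0.592, so r·m = 0.574.
ω = √0.574 = 0.758 per day, hence T = 2π/ω ≈ 8.29 days.

T ≈ 8.29 days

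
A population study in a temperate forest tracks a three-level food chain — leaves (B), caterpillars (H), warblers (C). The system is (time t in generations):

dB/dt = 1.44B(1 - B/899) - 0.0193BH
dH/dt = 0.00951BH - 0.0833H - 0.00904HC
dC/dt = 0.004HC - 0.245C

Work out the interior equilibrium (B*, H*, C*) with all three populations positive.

From dC/dt = 0: 0.004H* = 0.245, so H* = 61.2.
From dB/dt = 0: 1.44(1 - B*/899) = 0.0193·61.2, giving B* = 899·(1 - 0.821) = 161.
From dH/dt = 0: 0.00951·161 - 0.0833 = 0.00904C*, so C* = 1.45/0.00904 = 160.

B* ≈ 161, H* ≈ 61.2, C* ≈ 160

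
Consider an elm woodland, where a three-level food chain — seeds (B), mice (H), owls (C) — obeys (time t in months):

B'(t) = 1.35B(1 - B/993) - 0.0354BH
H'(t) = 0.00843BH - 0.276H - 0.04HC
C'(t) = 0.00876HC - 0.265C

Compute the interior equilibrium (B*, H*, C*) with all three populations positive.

From dC/dt = 0: 0.00876H* = 0.265, so H* = 30.3.
From dB/dt = 0: 1.35(1 - B*/993) = 0.0354·30.3, giving B* = 993·(1 - 0.793) = 205.
From dH/dt = 0: 0.00843·205 - 0.276 = 0.04C*, so C* = 1.45/0.04 = 36.4.

B* ≈ 205, H* ≈ 30.3, C* ≈ 36.4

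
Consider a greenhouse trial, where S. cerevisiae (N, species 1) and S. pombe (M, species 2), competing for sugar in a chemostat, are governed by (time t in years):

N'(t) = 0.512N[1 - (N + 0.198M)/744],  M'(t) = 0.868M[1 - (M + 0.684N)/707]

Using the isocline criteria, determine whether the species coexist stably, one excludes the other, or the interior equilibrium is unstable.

Compare the nullcline intercepts: K1/α12 = 744/0.198 = 3760 > K2 = 707; K2/α21 = 707/0.684 = 1030 > K1 = 744.
Since both inequalities hold, each species can invade when rare, so the interior equilibrium is stable.

stable coexistence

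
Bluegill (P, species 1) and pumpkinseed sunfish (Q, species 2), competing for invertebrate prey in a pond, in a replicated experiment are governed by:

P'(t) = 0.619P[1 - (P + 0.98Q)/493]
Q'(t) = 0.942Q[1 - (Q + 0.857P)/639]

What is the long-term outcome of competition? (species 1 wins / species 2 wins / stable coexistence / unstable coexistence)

Compare the nullcline intercepts: K1/α12 = 493/0.98 = 503 < K2 = 639; K2/α21 = 639/0.857 = 746 > K1 = 493.
Since the inequalities point opposite ways, species 2 can invade but species 1 cannot.

species 2 excludes species 1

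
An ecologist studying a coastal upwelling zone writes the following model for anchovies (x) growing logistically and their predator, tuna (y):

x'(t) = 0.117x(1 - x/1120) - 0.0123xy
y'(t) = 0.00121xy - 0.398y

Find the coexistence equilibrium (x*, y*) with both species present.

From dy/dt = 0 with y > 0: 0.00121x* = 0.398, so x* = 329.
Substitute into dx/dt = 0: 0.117(1 - 329/1120) = 0.0123y*.
The bracket is 0.706, giving y* = 0.0826/0.0123 = 6.72.

x* ≈ 329, y* ≈ 6.72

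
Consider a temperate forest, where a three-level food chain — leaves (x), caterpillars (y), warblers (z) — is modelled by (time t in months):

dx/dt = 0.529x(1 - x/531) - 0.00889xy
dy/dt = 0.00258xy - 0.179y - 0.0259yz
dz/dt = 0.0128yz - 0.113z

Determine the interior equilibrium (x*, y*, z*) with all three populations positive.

From dz/dt = 0: 0.0128y* = 0.113, so y* = 8.83.
From dx/dt = 0: 0.529(1 - x*/531) = 0.00889·8.83, giving x* = 531·(1 - 0.148) = 452.
From dy/dt = 0: 0.00258·452 - 0.179 = 0.0259z*, so z* = 0.988/0.0259 = 38.1.

x* ≈ 452, y* ≈ 8.83, z* ≈ 38.1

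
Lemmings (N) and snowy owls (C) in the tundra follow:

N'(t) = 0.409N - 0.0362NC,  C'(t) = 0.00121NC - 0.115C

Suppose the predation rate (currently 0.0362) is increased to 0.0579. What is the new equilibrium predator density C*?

At the interior fixed point, setting dN/dt = 0 with N > 0 fixes C* = (prey growth rate)/(NC coefficient) — independent of the other coefficients.
With the change, C* = 0.409/0.0579 = 7.06; it falls from 11.3.

C* ≈ 7.06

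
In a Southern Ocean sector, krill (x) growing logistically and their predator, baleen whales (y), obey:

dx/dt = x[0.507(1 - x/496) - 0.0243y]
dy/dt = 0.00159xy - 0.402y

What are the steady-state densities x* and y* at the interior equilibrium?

From dy/dt = 0 with y > 0: 0.00159x* = 0.402, so x* = 253.
Substitute into dx/dt = 0: 0.507(1 - 253/496) = 0.0243y*.
The bracket is 0.49, giving y* = 0.249/0.0243 = 10.2.

x* ≈ 253, y* ≈ 10.2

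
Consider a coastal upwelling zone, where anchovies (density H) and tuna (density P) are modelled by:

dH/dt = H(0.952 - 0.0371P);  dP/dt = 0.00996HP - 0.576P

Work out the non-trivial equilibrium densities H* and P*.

Set dP/dt = 0 with P > 0: 0.00996H - 0.576 = 0, so H* = 0.576/0.00996 = 57.8.
Set dH/dt = 0 with H > 0: 0.952 - 0.0371P = 0, so P* = 0.952/0.0371 = 25.7.

H* ≈ 57.8, P* ≈ 25.7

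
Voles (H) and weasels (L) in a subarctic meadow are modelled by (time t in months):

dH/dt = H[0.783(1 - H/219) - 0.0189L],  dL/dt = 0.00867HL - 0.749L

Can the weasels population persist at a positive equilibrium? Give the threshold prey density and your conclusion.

Threshold H = 86.4; K > 86.4, so yes, the predator persists.

The predator equation gives dL/dt > 0 only when H > 0.749/0.00867 = 86.4.
Without the predator, H → K = 219. Since 219 > 86.4, the predator can invade and persist.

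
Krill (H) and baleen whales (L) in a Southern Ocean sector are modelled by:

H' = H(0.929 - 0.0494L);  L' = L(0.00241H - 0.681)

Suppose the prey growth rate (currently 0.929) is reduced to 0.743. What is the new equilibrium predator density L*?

L* ≈ 15

At the interior fixed point, setting dH/dt = 0 with H > 0 fixes L* = (prey growth rate)/(HL coefficient) — independent of the other coefficients.
With the change, L* = 0.743/0.0494 = 15; it falls from 18.8.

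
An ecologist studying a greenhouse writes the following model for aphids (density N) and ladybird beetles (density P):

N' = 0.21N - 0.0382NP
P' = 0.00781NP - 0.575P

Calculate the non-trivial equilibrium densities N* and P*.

N* ≈ 73.6, P* ≈ 5.5

Set dP/dt = 0 with P > 0: 0.00781N - 0.575 = 0, so N* = 0.575/0.00781 = 73.6.
Set dN/dt = 0 with N > 0: 0.21 - 0.0382P = 0, so P* = 0.21/0.0382 = 5.5.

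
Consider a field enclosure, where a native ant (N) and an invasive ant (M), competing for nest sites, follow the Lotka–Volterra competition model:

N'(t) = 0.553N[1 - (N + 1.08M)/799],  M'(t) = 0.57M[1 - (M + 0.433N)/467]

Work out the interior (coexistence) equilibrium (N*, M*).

Setting both brackets to zero gives the nullclines N + 1.08M = 799 and 0.433N + M = 467.
Substituting M = 467 - 0.433N into the first: N(1 - 1.08·0.433) = 799 - 1.08·467.
So N* = 295/0.532 = 553, and then M* = 467 - 0.433·553 = 227.

N* ≈ 553, M* ≈ 227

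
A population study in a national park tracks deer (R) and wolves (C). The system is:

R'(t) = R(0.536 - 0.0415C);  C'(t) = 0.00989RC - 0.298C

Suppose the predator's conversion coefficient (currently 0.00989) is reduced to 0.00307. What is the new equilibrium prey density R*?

At the interior fixed point, setting dC/dt = 0 with C > 0 fixes R* = (predator death rate)/(RC coefficient) — independent of the other coefficients.
With the change, R* = 0.298/0.00307 = 97.1; it rises from 30.1.

R* ≈ 97.1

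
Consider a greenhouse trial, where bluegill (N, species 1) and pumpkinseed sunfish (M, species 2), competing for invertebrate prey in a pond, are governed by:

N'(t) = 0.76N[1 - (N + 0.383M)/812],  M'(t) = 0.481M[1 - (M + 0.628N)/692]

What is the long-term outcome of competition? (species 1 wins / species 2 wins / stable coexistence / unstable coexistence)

Compare the nullcline intercepts: K1/α12 = 812/0.383 = 2120 > K2 = 692; K2/α21 = 692/0.628 = 1100 > K1 = 812.
Since both inequalities hold, each species can invade when rare, so the interior equilibrium is stable.

stable coexistence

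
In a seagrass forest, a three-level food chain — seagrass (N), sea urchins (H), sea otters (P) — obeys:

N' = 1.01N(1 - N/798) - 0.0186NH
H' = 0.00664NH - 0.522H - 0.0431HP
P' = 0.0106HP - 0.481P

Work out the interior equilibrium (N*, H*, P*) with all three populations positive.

N* ≈ 131, H* ≈ 45.4, P* ≈ 8.09

From dP/dt = 0: 0.0106H* = 0.481, so H* = 45.4.
From dN/dt = 0: 1.01(1 - N*/798) = 0.0186·45.4, giving N* = 798·(1 - 0.836) = 131.
From dH/dt = 0: 0.00664·131 - 0.522 = 0.0431P*, so P* = 0.349/0.0431 = 8.09.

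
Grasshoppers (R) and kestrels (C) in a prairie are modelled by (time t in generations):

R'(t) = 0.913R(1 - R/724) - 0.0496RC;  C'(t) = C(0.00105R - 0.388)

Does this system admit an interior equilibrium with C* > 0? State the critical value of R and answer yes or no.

Threshold R = 370; K > 370, so yes, the predator persists.

The predator equation gives dC/dt > 0 only when R > 0.388/0.00105 = 370.
Without the predator, R → K = 724. Since 724 > 370, the predator can invade and persist.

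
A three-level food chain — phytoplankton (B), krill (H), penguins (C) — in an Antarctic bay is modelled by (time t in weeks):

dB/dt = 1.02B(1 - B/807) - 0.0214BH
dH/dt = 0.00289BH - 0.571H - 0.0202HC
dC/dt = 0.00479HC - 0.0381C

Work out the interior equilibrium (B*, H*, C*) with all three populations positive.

B* ≈ 672, H* ≈ 7.95, C* ≈ 67.9

From dC/dt = 0: 0.00479H* = 0.0381, so H* = 7.95.
From dB/dt = 0: 1.02(1 - B*/807) = 0.0214·7.95, giving B* = 807·(1 - 0.167) = 672.
From dH/dt = 0: 0.00289·672 - 0.571 = 0.0202C*, so C* = 1.37/0.0202 = 67.9.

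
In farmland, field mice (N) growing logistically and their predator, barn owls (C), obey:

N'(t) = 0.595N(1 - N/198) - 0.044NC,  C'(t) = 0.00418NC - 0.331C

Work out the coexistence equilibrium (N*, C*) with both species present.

N* ≈ 79.2, C* ≈ 8.11

From dC/dt = 0 with C > 0: 0.00418N* = 0.331, so N* = 79.2.
Substitute into dN/dt = 0: 0.595(1 - 79.2/198) = 0.044C*.
The bracket is 0.6, giving C* = 0.357/0.044 = 8.11.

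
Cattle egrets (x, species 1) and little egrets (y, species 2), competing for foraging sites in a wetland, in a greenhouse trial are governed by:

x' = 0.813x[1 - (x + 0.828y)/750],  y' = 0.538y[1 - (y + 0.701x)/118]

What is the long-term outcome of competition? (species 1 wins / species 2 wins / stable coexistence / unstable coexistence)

Compare the nullcline intercepts: K1/α12 = 750/0.828 = 906 > K2 = 118; K2/α21 = 118/0.701 = 168 < K1 = 750.
Since the inequalities point opposite ways, species 1 can invade but species 2 cannot.

species 1 excludes species 2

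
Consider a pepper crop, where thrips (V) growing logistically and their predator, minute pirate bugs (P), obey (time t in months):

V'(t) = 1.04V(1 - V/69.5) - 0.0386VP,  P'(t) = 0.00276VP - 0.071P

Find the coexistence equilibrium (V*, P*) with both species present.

From dP/dt = 0 with P > 0: 0.00276V* = 0.071, so V* = 25.7.
Substitute into dV/dt = 0: 1.04(1 - 25.7/69.5) = 0.0386P*.
The bracket is 0.63, giving P* = 0.655/0.0386 = 17.

V* ≈ 25.7, P* ≈ 17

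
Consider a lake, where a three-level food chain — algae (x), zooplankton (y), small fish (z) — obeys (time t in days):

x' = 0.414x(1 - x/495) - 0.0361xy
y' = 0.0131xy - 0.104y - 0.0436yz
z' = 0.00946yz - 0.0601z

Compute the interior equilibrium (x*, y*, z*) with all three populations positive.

From dz/dt = 0: 0.00946y* = 0.0601, so y* = 6.35.
From dx/dt = 0: 0.414(1 - x*/495) = 0.0361·6.35, giving x* = 495·(1 - 0.554) = 221.
From dy/dt = 0: 0.0131·221 - 0.104 = 0.0436z*, so z* = 2.79/0.0436 = 64.

x* ≈ 221, y* ≈ 6.35, z* ≈ 64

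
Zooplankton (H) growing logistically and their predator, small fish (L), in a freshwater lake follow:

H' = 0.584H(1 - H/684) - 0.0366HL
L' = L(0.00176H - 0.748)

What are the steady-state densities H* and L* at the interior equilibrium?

From dL/dt = 0 with L > 0: 0.00176H* = 0.748, so H* = 425.
Substitute into dH/dt = 0: 0.584(1 - 425/684) = 0.0366L*.
The bracket is 0.379, giving L* = 0.221/0.0366 = 6.04.

H* ≈ 425, L* ≈ 6.04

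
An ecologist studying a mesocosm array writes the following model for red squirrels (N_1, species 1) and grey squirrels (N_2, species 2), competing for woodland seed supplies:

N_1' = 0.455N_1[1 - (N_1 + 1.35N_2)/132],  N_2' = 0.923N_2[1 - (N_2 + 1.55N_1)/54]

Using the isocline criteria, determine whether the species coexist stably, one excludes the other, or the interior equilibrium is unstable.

species 1 excludes species 2

Compare the nullcline intercepts: K1/α12 = 132/1.35 = 97.8 > K2 = 54; K2/α21 = 54/1.55 = 34.8 < K1 = 132.
Since the inequalities point opposite ways, species 1 can invade but species 2 cannot.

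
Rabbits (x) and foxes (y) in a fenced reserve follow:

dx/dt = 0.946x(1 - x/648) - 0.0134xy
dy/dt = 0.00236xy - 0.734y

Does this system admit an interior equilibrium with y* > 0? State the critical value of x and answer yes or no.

Threshold x = 311; K > 311, so yes, the predator persists.

The predator equation gives dy/dt > 0 only when x > 0.734/0.00236 = 311.
Without the predator, x → K = 648. Since 648 > 311, the predator can invade and persist.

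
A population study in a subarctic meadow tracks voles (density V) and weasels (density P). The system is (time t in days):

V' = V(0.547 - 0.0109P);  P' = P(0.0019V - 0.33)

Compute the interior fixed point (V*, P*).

V* ≈ 174, P* ≈ 50.2

Set dP/dt = 0 with P > 0: 0.0019V - 0.33 = 0, so V* = 0.33/0.0019 = 174.
Set dV/dt = 0 with V > 0: 0.547 - 0.0109P = 0, so P* = 0.547/0.0109 = 50.2.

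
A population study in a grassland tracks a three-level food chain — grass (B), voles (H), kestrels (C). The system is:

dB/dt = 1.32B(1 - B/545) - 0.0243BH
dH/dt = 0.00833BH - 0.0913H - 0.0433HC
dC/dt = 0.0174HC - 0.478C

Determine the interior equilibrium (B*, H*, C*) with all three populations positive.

From dC/dt = 0: 0.0174H* = 0.478, so H* = 27.5.
From dB/dt = 0: 1.32(1 - B*/545) = 0.0243·27.5, giving B* = 545·(1 - 0.506) = 269.
From dH/dt = 0: 0.00833·269 - 0.0913 = 0.0433C*, so C* = 2.15/0.0433 = 49.7.

B* ≈ 269, H* ≈ 27.5, C* ≈ 49.7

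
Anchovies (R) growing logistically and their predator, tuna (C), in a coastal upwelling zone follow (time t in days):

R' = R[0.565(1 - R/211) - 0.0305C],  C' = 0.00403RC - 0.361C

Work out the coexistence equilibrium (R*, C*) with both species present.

R* ≈ 89.6, C* ≈ 10.7

From dC/dt = 0 with C > 0: 0.00403R* = 0.361, so R* = 89.6.
Substitute into dR/dt = 0: 0.565(1 - 89.6/211) = 0.0305C*.
The bracket is 0.575, giving C* = 0.325/0.0305 = 10.7.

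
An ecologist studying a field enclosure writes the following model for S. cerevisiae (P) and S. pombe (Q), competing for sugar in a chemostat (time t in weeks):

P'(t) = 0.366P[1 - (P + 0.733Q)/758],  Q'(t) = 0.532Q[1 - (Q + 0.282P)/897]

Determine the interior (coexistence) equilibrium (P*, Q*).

Setting both brackets to zero gives the nullclines P + 0.733Q = 758 and 0.282P + Q = 897.
Substituting Q = 897 - 0.282P into the first: P(1 - 0.733·0.282) = 758 - 0.733·897.
So P* = 100/0.793 = 127, and then Q* = 897 - 0.282·127 = 861.

P* ≈ 127, Q* ≈ 861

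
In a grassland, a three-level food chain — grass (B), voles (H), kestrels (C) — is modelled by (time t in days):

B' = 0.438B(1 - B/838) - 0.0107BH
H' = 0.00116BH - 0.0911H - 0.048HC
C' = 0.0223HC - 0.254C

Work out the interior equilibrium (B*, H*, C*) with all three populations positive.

B* ≈ 605, H* ≈ 11.4, C* ≈ 12.7

From dC/dt = 0: 0.0223H* = 0.254, so H* = 11.4.
From dB/dt = 0: 0.438(1 - B*/838) = 0.0107·11.4, giving B* = 838·(1 - 0.278) = 605.
From dH/dt = 0: 0.00116·605 - 0.0911 = 0.048C*, so C* = 0.61/0.048 = 12.7.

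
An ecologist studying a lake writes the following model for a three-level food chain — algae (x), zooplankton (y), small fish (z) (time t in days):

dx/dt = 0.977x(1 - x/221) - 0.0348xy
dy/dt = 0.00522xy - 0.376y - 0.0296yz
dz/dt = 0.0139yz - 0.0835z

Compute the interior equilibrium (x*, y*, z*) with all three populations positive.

From dz/dt = 0: 0.0139y* = 0.0835, so y* = 6.01.
From dx/dt = 0: 0.977(1 - x*/221) = 0.0348·6.01, giving x* = 221·(1 - 0.214) = 174.
From dy/dt = 0: 0.00522·174 - 0.376 = 0.0296z*, so z* = 0.531/0.0296 = 17.9.

x* ≈ 174, y* ≈ 6.01, z* ≈ 17.9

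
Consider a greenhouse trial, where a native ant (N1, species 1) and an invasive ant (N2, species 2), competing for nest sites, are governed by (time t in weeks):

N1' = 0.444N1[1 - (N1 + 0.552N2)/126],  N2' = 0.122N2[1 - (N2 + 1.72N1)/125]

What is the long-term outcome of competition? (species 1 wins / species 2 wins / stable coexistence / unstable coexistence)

species 1 excludes species 2

Compare the nullcline intercepts: K1/α12 = 126/0.552 = 228 > K2 = 125; K2/α21 = 125/1.72 = 72.7 < K1 = 126.
Since the inequalities point opposite ways, species 1 can invade but species 2 cannot.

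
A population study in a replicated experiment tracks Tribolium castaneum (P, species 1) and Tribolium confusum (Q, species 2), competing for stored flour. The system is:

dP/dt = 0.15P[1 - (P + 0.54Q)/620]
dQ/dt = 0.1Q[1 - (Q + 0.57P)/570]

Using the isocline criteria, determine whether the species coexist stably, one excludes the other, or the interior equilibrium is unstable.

stable coexistence

Compare the nullcline intercepts: K1/α12 = 620/0.54 = 1150 > K2 = 570; K2/α21 = 570/0.57 = 1000 > K1 = 620.
Since both inequalities hold, each species can invade when rare, so the interior equilibrium is stable.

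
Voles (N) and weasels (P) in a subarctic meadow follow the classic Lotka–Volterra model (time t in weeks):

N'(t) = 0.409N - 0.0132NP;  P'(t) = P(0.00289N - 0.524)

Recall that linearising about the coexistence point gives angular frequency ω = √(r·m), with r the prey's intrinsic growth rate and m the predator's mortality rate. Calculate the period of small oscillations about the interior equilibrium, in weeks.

T ≈ 13.6 weeks

Here r = 0.409 and m = 0.524, so r·m = 0.214.
ω = √0.214 = 0.463 per week, hence T = 2π/ω ≈ 13.6 weeks.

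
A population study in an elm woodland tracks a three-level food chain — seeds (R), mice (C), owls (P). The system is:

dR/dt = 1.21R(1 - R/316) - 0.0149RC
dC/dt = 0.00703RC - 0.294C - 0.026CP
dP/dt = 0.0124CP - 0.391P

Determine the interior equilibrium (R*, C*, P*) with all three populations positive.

From dP/dt = 0: 0.0124C* = 0.391, so C* = 31.5.
From dR/dt = 0: 1.21(1 - R*/316) = 0.0149·31.5, giving R* = 316·(1 - 0.388) = 193.
From dC/dt = 0: 0.00703·193 - 0.294 = 0.026P*, so P* = 1.06/0.026 = 41.

R* ≈ 193, C* ≈ 31.5, P* ≈ 41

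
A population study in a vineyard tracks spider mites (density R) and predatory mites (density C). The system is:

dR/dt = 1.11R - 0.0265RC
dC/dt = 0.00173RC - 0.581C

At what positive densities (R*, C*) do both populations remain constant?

R* ≈ 336, C* ≈ 41.9

Set dC/dt = 0 with C > 0: 0.00173R - 0.581 = 0, so R* = 0.581/0.00173 = 336.
Set dR/dt = 0 with R > 0: 1.11 - 0.0265C = 0, so C* = 1.11/0.0265 = 41.9.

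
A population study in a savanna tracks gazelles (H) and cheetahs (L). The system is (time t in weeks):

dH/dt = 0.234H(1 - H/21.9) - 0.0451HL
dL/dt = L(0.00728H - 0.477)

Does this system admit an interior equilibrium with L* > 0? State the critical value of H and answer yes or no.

The predator equation gives dL/dt > 0 only when H > 0.477/0.00728 = 65.5.
Without the predator, H → K = 21.9. Since 21.9 < 65.5, the predator cannot invade.

Threshold H = 65.5; K < 65.5, so no, the predator goes extinct.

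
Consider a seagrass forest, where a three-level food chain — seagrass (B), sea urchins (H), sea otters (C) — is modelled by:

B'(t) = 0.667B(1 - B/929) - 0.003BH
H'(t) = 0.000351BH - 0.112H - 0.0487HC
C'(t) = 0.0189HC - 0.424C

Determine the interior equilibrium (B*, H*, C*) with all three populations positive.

From dC/dt = 0: 0.0189H* = 0.424, so H* = 22.4.
From dB/dt = 0: 0.667(1 - B*/929) = 0.003·22.4, giving B* = 929·(1 - 0.101) = 835.
From dH/dt = 0: 0.000351·835 - 0.112 = 0.0487C*, so C* = 0.181/0.0487 = 3.72.

B* ≈ 835, H* ≈ 22.4, C* ≈ 3.72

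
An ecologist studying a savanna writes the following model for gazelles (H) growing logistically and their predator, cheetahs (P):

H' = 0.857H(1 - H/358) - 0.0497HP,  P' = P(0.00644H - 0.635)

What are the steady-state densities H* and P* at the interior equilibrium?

H* ≈ 98.6, P* ≈ 12.5

From dP/dt = 0 with P > 0: 0.00644H* = 0.635, so H* = 98.6.
Substitute into dH/dt = 0: 0.857(1 - 98.6/358) = 0.0497P*.
The bracket is 0.725, giving P* = 0.621/0.0497 = 12.5.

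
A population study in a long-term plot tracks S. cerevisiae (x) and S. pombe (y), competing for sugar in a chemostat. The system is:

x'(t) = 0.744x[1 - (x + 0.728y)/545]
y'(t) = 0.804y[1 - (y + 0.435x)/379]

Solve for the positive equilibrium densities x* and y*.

x* ≈ 394, y* ≈ 208

Setting both brackets to zero gives the nullclines x + 0.728y = 545 and 0.435x + y = 379.
Substituting y = 379 - 0.435x into the first: x(1 - 0.728·0.435) = 545 - 0.728·379.
So x* = 269/0.683 = 394, and then y* = 379 - 0.435·394 = 208.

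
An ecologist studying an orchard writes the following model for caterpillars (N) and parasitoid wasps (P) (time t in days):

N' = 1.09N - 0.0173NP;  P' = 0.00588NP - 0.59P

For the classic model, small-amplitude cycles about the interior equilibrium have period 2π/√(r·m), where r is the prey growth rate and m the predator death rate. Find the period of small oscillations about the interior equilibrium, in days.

Here r = 1.09 and m = 0.59, so r·m = 0.643.
ω = √0.643 = 0.802 per day, hence T = 2π/ω ≈ 7.84 days.

T ≈ 7.84 days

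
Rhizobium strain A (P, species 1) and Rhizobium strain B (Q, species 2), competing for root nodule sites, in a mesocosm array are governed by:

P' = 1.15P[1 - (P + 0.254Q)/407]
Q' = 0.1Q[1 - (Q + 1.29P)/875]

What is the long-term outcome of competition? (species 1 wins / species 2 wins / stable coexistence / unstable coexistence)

stable coexistence

Compare the nullcline intercepts: K1/α12 = 407/0.254 = 1600 > K2 = 875; K2/α21 = 875/1.29 = 678 > K1 = 407.
Since both inequalities hold, each species can invade when rare, so the interior equilibrium is stable.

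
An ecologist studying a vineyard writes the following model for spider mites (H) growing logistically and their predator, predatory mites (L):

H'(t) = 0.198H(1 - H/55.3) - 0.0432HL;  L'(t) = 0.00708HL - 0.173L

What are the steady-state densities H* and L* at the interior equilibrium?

From dL/dt = 0 with L > 0: 0.00708H* = 0.173, so H* = 24.4.
Substitute into dH/dt = 0: 0.198(1 - 24.4/55.3) = 0.0432L*.
The bracket is 0.558, giving L* = 0.111/0.0432 = 2.56.

H* ≈ 24.4, L* ≈ 2.56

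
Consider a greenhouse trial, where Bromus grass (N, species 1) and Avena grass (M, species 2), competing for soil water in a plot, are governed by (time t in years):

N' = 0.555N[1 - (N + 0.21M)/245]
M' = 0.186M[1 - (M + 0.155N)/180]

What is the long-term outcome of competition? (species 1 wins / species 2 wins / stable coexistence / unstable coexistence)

Compare the nullcline intercepts: K1/α12 = 245/0.21 = 1170 > K2 = 180; K2/α21 = 180/0.155 = 1160 > K1 = 245.
Since both inequalities hold, each species can invade when rare, so the interior equilibrium is stable.

stable coexistence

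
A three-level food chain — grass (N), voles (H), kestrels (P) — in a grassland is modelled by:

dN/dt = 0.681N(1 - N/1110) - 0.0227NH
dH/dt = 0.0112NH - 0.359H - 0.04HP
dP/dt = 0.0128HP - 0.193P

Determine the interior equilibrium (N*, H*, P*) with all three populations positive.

From dP/dt = 0: 0.0128H* = 0.193, so H* = 15.1.
From dN/dt = 0: 0.681(1 - N*/1110) = 0.0227·15.1, giving N* = 1110·(1 - 0.503) = 552.
From dH/dt = 0: 0.0112·552 - 0.359 = 0.04P*, so P* = 5.82/0.04 = 146.

N* ≈ 552, H* ≈ 15.1, P* ≈ 146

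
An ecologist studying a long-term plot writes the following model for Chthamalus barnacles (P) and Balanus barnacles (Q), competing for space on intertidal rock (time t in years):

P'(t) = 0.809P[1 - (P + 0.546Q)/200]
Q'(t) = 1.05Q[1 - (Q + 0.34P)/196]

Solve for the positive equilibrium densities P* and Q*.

Setting both brackets to zero gives the nullclines P + 0.546Q = 200 and 0.34P + Q = 196.
Substituting Q = 196 - 0.34P into the first: P(1 - 0.546·0.34) = 200 - 0.546·196.
So P* = 93/0.814 = 114, and then Q* = 196 - 0.34·114 = 157.

P* ≈ 114, Q* ≈ 157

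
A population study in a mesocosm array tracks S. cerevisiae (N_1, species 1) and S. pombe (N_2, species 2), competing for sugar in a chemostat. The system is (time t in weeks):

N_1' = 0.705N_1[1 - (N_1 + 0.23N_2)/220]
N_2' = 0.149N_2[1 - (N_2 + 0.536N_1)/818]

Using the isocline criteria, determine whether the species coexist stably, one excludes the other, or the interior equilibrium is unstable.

stable coexistence

Compare the nullcline intercepts: K1/α12 = 220/0.23 = 957 > K2 = 818; K2/α21 = 818/0.536 = 1530 > K1 = 220.
Since both inequalities hold, each species can invade when rare, so the interior equilibrium is stable.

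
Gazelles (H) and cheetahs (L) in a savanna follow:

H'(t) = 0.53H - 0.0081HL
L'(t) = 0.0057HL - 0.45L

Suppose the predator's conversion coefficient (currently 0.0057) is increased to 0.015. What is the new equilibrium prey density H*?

H* ≈ 30

At the interior fixed point, setting dL/dt = 0 with L > 0 fixes H* = (predator death rate)/(HL coefficient) — independent of the other coefficients.
With the change, H* = 0.45/0.015 = 30; it falls from 78.9.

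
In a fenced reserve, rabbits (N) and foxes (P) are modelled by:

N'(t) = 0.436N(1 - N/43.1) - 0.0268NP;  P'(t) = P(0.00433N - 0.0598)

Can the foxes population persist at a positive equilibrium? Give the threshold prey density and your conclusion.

Threshold N = 13.8; K > 13.8, so yes, the predator persists.

The predator equation gives dP/dt > 0 only when N > 0.0598/0.00433 = 13.8.
Without the predator, N → K = 43.1. Since 43.1 > 13.8, the predator can invade and persist.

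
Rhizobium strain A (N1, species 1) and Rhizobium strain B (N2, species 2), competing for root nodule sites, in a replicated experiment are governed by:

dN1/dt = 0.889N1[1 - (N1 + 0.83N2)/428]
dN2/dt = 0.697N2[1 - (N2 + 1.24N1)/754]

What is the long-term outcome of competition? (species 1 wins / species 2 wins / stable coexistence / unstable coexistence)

Compare the nullcline intercepts: K1/α12 = 428/0.83 = 516 < K2 = 754; K2/α21 = 754/1.24 = 608 > K1 = 428.
Since the inequalities point opposite ways, species 2 can invade but species 1 cannot.

species 2 excludes species 1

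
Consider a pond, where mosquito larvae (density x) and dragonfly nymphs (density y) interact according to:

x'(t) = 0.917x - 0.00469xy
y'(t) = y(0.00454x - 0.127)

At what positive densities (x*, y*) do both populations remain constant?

x* ≈ 28, y* ≈ 196

Set dy/dt = 0 with y > 0: 0.00454x - 0.127 = 0, so x* = 0.127/0.00454 = 28.
Set dx/dt = 0 with x > 0: 0.917 - 0.00469y = 0, so y* = 0.917/0.00469 = 196.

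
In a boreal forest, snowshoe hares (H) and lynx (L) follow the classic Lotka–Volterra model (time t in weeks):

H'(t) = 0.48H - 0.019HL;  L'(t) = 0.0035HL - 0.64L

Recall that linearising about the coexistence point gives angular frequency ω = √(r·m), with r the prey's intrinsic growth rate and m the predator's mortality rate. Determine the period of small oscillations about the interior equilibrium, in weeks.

Here r = 0.48 and m = 0.64, so r·m = 0.307.
ω = √0.307 = 0.554 per week, hence T = 2π/ω ≈ 11.3 weeks.

T ≈ 11.3 weeks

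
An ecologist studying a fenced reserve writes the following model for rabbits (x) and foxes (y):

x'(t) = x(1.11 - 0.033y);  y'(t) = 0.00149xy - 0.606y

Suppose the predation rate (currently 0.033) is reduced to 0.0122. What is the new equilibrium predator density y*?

At the interior fixed point, setting dx/dt = 0 with x > 0 fixes y* = (prey growth rate)/(xy coefficient) — independent of the other coefficients.
With the change, y* = 1.11/0.0122 = 91; it rises from 33.6.

y* ≈ 91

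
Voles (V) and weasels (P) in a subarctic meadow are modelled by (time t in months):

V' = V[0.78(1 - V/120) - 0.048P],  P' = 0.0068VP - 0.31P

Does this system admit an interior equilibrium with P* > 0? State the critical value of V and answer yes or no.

The predator equation gives dP/dt > 0 only when V > 0.31/0.0068 = 45.6.
Without the predator, V → K = 120. Since 120 > 45.6, the predator can invade and persist.

Threshold V = 45.6; K > 45.6, so yes, the predator persists.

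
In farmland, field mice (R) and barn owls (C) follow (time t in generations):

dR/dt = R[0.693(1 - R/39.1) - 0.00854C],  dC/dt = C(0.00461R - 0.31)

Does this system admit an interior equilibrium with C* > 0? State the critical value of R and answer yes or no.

The predator equation gives dC/dt > 0 only when R > 0.31/0.00461 = 67.2.
Without the predator, R → K = 39.1. Since 39.1 < 67.2, the predator cannot invade.

Threshold R = 67.2; K < 67.2, so no, the predator goes extinct.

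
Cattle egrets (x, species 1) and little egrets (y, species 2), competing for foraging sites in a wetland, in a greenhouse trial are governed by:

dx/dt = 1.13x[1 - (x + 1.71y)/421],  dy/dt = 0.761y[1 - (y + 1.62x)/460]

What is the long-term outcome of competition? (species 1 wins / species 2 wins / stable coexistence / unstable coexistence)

unstable coexistence (outcome depends on initial conditions)

Compare the nullcline intercepts: K1/α12 = 421/1.71 = 246 < K2 = 460; K2/α21 = 460/1.62 = 284 < K1 = 421.
Since both are reversed, neither can invade when rare; the interior point is a saddle.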